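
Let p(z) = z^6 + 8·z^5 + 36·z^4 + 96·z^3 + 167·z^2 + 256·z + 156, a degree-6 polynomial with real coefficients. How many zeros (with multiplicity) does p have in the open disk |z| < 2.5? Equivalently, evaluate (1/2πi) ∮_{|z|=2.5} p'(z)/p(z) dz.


The zeros of p are: (-2 + 3i), (-2 - 3i), -3, (0 + 2i), (0 - 2i), -1.
Their magnitudes are: 3.606, 3.606, 3, 2, 2, 1.
Zeros with |z| < R = 2.5: (0 + 2i), (0 - 2i), -1.
Count = 3.
By the argument principle, (1/2πi) ∮_{|z|=R} p'(z)/p(z) dz equals exactly this count.

Number of zeros inside |z| < 2.5: 3.


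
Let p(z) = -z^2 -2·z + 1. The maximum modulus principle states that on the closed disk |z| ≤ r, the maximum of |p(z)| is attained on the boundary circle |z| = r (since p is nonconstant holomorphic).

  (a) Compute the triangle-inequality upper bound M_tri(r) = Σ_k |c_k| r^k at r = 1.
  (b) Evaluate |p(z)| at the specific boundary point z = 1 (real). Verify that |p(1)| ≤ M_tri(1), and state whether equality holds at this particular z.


Coefficients: c_0 = 1, c_1 = -2, c_2 = -1. Radius r = 1.
Part (a). Triangle bound: M_tri(r) = Σ_k |c_k| r^k
  = |1|·1^0 + |-2|·1^1 + |-1|·1^2
  = 1 + 2 + 1 = 4.
This bounds M(r) := max_{|z|=r} |p(z)| from above; equality holds iff all terms c_k z^k can be made to align in phase at a single z on |z|=r.
Part (b). At z = 1 (real, on the circle |z| = r):
  p(1) = (1)·1^0 + (-2)·1^1 + (-1)·1^2 = -2.
  |p(1)| = 2.
Check: |p(1)| = 2 ≤ 4 = M_tri(1). ✓ Equality does not hold at z = 1 (the coefficients have mixed signs, so the terms do not all align in phase there).

M_tri(1) = 4; |p(1)| = 2; equality at z=1: no.


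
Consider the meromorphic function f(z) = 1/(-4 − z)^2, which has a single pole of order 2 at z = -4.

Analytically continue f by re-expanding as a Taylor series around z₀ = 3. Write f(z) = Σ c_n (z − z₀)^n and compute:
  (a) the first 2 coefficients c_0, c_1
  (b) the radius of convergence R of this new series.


Let w = z − z₀, so z = z₀ + w.
Then -4 − z = -4 − (z₀ + w) = (-4 − z₀) − w = -7 − w.
f(z) = 1/(-7 − w)^2 = (1/(-7)^2) · (1 − w/(-7))^{−2}.
By the binomial series (1−u)^{−2} = Σ_{n≥0} C(n+1, 1) u^n for |u|<1, with u = w/(-7):
  c_n = C(n+1, 1) / (-7)^(n+2).
  c_0 = 1/(-7)^2 = 1/49.
  c_1 = 2/(-7)^3 = -2/343.
The series is valid for |w/d| < 1, i.e. |z − z₀| < |d|.
Radius of convergence: R = |-4 − z₀| = |-7| = 7 (distance from z₀ to the singularity z = -4).

c_0 = 1/49, c_1 = -2/343; R = 7.


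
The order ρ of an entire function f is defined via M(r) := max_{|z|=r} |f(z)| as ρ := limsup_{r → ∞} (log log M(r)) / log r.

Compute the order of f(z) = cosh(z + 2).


cosh(w) is a linear combination of e^{iw} and e^{−iw} (or e^w, e^{−w} in the hyperbolic case), so |cosh(w)| ≤ e^{|w|}. With w = z + 2, |w| ≤ 1|z| + 2 = 1r + 2 on |z| = r, giving M(r) ≤ e^{1r + 2}, so ρ ≤ 1. On a suitable ray (z = it for sin/cos; z = t for sinh/cosh, t real → ∞), |cosh(z + 2)| grows like e^{1|t|}/2, so ρ ≥ 1. Hence ρ = 1.
Therefore ρ = 1.

Order ρ = 1.


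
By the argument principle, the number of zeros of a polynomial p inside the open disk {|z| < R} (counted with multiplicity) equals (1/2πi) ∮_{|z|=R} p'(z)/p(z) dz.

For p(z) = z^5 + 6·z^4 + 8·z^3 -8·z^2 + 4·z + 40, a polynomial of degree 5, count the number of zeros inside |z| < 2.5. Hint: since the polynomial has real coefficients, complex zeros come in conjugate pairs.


The zeros of p are: (-3 + 1i), (-3 - 1i), (1 + 1i), (1 - 1i), -2.
Their magnitudes are: 3.162, 3.162, 1.414, 1.414, 2.
Zeros with |z| < R = 2.5: (1 + 1i), (1 - 1i), -2.
Count = 3.
By the argument principle, (1/2πi) ∮_{|z|=R} p'(z)/p(z) dz equals exactly this count.

Number of zeros inside |z| < 2.5: 3.


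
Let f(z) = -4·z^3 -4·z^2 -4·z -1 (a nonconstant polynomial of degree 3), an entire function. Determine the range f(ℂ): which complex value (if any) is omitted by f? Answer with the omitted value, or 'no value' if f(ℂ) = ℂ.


Little Picard bounds the complement of f(ℂ) to at most one point.
For every w ∈ ℂ, the equation p(z) − w = 0 is a nonconstant polynomial in z and hence has at least one root by the fundamental theorem of algebra. So p is surjective onto ℂ, omitting no value.

Omitted value: no value.


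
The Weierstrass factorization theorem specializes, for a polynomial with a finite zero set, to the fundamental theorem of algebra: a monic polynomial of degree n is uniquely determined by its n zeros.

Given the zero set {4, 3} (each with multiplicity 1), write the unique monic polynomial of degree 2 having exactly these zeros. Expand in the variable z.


The polynomial is p(z) = ∏_{α ∈ S} (z − α), where S = {4, 3}.
Expanding the product yields: p(z) = z^2 -7·z + 12.
The resulting polynomial has degree 2 and real coefficients as required.

p(z) = z^2 -7·z + 12.


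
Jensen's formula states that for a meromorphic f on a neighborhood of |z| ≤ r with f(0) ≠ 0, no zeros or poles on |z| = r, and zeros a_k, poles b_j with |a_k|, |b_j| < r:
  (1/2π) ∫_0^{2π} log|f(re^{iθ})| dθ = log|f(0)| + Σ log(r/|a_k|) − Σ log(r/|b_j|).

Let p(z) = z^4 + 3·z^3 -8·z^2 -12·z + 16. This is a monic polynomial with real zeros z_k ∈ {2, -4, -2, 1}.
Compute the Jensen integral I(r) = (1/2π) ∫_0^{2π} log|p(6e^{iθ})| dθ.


Zeros: -4, -2, 1, 2; r = 6.
Inside |z| < r: -4, -2, 1, 2. Outside (|z| ≥ r): ∅.
p(0) = 16, so log|p(0)| = log(16) = 2.7726.
Apply Jensen: I(r) = log|p(0)| + Σ_k log(r/|z_k|), summed over zeros inside |z| < r.
  log(r/|z_k|) for z_k = 2: log(6/2) = 1.0986
  log(r/|z_k|) for z_k = -4: log(6/4) = 0.4055
  log(r/|z_k|) for z_k = -2: log(6/2) = 1.0986
  log(r/|z_k|) for z_k = 1: log(6/1) = 1.7918
Sum over inside zeros: 4.3944.
I(r) = log|p(0)| + (inside sum) = 2.7726 + 4.3944 = 7.1670.
Closed form (all zeros inside, monic): I(r) = n·log(r) = 4·log(6) = 7.1670. ✓

I(r) ≈ 7.1670.


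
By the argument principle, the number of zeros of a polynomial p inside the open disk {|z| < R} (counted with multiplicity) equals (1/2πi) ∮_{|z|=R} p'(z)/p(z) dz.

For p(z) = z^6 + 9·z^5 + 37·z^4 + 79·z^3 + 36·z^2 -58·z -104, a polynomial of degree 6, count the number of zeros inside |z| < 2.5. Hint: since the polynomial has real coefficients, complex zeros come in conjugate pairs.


The zeros of p are: (-2 + 3i), (-2 - 3i), -4, 1, (-1 + 1i), (-1 - 1i).
Their magnitudes are: 3.606, 3.606, 4, 1, 1.414, 1.414.
Zeros with |z| < R = 2.5: 1, (-1 + 1i), (-1 - 1i).
Count = 3.
By the argument principle, (1/2πi) ∮_{|z|=R} p'(z)/p(z) dz equals exactly this count.

Number of zeros inside |z| < 2.5: 3.


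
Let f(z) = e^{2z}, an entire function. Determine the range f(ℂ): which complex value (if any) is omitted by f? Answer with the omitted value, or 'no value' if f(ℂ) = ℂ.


Little Picard bounds the complement of f(ℂ) to at most one point.
e^{2z} is never zero on ℂ, so 1·e^{2z} takes every value in ℂ ∖ {0}. Adding 0 shifts the range to ℂ ∖ {0}. Thus f omits exactly the value 0.

Omitted value: 0.


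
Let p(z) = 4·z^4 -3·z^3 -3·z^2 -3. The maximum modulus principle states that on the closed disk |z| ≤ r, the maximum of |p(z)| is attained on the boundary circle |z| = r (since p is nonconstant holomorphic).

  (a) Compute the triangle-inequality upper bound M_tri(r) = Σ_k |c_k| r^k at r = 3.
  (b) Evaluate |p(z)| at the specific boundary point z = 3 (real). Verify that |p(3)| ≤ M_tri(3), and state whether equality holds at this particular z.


Coefficients: c_0 = -3, c_1 = 0, c_2 = -3, c_3 = -3, c_4 = 4. Radius r = 3.
Part (a). Triangle bound: M_tri(r) = Σ_k |c_k| r^k
  = |-3|·3^0 + |0|·3^1 + |-3|·3^2 + |-3|·3^3 + |4|·3^4
  = 3 + 0 + 27 + 81 + 324 = 435.
This bounds M(r) := max_{|z|=r} |p(z)| from above; equality holds iff all terms c_k z^k can be made to align in phase at a single z on |z|=r.
Part (b). At z = 3 (real, on the circle |z| = r):
  p(3) = (-3)·3^0 + (0)·3^1 + (-3)·3^2 + (-3)·3^3 + (4)·3^4 = 213.
  |p(3)| = 213.
Check: |p(3)| = 213 ≤ 435 = M_tri(3). ✓ Equality does not hold at z = 3 (the coefficients have mixed signs, so the terms do not all align in phase there).

M_tri(3) = 435; |p(3)| = 213; equality at z=3: no.


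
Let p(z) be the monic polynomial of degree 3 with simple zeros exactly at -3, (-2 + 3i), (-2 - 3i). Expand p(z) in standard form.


The polynomial is p(z) = ∏_{α ∈ S} (z − α), where S = {-3, (-2 + 3i), (-2 - 3i)}.
Expanding the product yields: p(z) = z^3 + 7·z^2 + 25·z + 39.
Note conjugate pairs combine to real quadratics: (z − (-2+3i))(z − (-2−3i)) = z² + 4z + 13.
The resulting polynomial has degree 3 and real coefficients as required.

p(z) = z^3 + 7·z^2 + 25·z + 39.


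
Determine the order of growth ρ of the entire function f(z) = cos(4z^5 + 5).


Write cos(w) = (e^{iw} ± e^{−iw})/(2 or 2i), so |cos(w)| ≤ e^{|w|}. With w = 4z^5 + 5, |w| ≤ 4r^5 + 5 on |z|=r, giving M(r) ≤ e^{4r^5 + 5} and ρ ≤ 5. For the lower bound, choose z on |z|=r with 4z^5 purely imaginary of modulus 4r^5; then |cos(4z^5 + 5)| grows like e^{4r^5}/2, so ρ ≥ 5. Hence ρ = 5.
Therefore ρ = 5.

Order ρ = 5.


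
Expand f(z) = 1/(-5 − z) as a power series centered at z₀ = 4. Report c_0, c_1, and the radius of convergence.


Let w = z − z₀, so z = z₀ + w.
Then -5 − z = -5 − (z₀ + w) = (-5 − z₀) − w = -9 − w.
f(z) = 1/(-9 − w) = (1/(-9)) · 1/(1 − w/(-9)) = Σ_{n≥0} w^n / (-9)^(n+1).
So c_n = 1/(-9)^(n+1):
  c_0 = 1/(-9)^1 = -1/9.
  c_1 = 1/(-9)^2 = 1/81.
The series is valid for |w/d| < 1, i.e. |z − z₀| < |d|.
Radius of convergence: R = |-5 − z₀| = |-9| = 9 (distance from z₀ to the singularity z = -5).

c_0 = -1/9, c_1 = 1/81; R = 9.


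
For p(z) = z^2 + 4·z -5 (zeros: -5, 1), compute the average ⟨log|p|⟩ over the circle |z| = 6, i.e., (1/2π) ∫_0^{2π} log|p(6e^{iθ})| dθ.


Zeros: -5, 1; r = 6.
Inside |z| < r: -5, 1. Outside (|z| ≥ r): ∅.
p(0) = -5, so log|p(0)| = log(5) = 1.6094.
Apply Jensen: I(r) = log|p(0)| + Σ_k log(r/|z_k|), summed over zeros inside |z| < r.
  log(r/|z_k|) for z_k = -5: log(6/5) = 0.1823
  log(r/|z_k|) for z_k = 1: log(6/1) = 1.7918
Sum over inside zeros: 1.9741.
I(r) = log|p(0)| + (inside sum) = 1.6094 + 1.9741 = 3.5835.
Closed form (all zeros inside, monic): I(r) = n·log(r) = 2·log(6) = 3.5835. ✓

I(r) ≈ 3.5835.


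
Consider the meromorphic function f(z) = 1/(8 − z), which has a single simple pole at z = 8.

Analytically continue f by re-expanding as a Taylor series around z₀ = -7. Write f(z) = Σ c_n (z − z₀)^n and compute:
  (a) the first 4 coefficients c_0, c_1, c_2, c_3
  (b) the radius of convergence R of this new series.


Let w = z − z₀, so z = z₀ + w.
Then 8 − z = 8 − (z₀ + w) = (8 − z₀) − w = 15 − w.
f(z) = 1/(15 − w) = (1/(15)) · 1/(1 − w/(15)) = Σ_{n≥0} w^n / (15)^(n+1).
So c_n = 1/(15)^(n+1):
  c_0 = 1/(15)^1 = 1/15.
  c_1 = 1/(15)^2 = 1/225.
  c_2 = 1/(15)^3 = 1/3375.
  c_3 = 1/(15)^4 = 1/50625.
The series is valid for |w/d| < 1, i.e. |z − z₀| < |d|.
Radius of convergence: R = |8 − z₀| = |15| = 15 (distance from z₀ to the singularity z = 8).

c_0 = 1/15, c_1 = 1/225, c_2 = 1/3375, c_3 = 1/50625; R = 15.


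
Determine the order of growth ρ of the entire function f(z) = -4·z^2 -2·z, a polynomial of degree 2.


|f(z)| ≤ Σ|c_k|·r^k = O(r^2) as r → ∞. Polynomial growth is O(e^{r^ε}) for every ε > 0 (since r^2/e^{r^ε} → 0), so ρ ≤ ε for all ε > 0, i.e. ρ = 0. Every nonconstant polynomial has order 0.
Therefore ρ = 0.

Order ρ = 0.


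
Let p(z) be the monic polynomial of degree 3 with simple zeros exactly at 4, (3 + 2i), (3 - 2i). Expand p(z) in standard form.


The polynomial is p(z) = ∏_{α ∈ S} (z − α), where S = {4, (3 + 2i), (3 - 2i)}.
Expanding the product yields: p(z) = z^3 -10·z^2 + 37·z -52.
Note conjugate pairs combine to real quadratics: (z − (3+2i))(z − (3−2i)) = z² − 6z + 13.
The resulting polynomial has degree 3 and real coefficients as required.

p(z) = z^3 -10·z^2 + 37·z -52.


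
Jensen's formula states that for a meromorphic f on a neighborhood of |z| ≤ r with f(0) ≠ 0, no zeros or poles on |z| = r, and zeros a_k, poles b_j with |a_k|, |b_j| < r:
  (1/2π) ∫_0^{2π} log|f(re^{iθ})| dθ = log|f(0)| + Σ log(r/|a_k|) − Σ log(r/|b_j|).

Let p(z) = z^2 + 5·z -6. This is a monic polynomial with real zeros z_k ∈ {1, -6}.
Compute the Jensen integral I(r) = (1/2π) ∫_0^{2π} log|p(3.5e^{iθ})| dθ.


Zeros: -6, 1; r = 3.5.
Inside |z| < r: 1. Outside (|z| ≥ r): -6.
p(0) = -6, so log|p(0)| = log(6) = 1.7918.
Apply Jensen: I(r) = log|p(0)| + Σ_k log(r/|z_k|), summed over zeros inside |z| < r.
  log(r/|z_k|) for z_k = 1: log(3.5/1) = 1.2528
  Outside zeros (-6) contribute nothing to the Jensen sum.
Sum over inside zeros: 1.2528.
I(r) = log|p(0)| + (inside sum) = 1.7918 + 1.2528 = 3.0445.
Note: since some zeros are outside |z| ≤ r, the simplified n·log(r) form does NOT apply — only the inside zeros contribute.

I(r) ≈ 3.0445.


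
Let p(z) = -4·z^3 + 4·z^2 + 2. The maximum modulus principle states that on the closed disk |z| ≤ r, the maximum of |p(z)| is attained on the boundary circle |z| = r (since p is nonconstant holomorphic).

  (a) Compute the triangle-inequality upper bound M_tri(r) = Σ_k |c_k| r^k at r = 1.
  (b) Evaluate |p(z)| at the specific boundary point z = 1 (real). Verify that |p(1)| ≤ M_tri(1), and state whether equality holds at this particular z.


Coefficients: c_0 = 2, c_1 = 0, c_2 = 4, c_3 = -4. Radius r = 1.
Part (a). Triangle bound: M_tri(r) = Σ_k |c_k| r^k
  = |2|·1^0 + |0|·1^1 + |4|·1^2 + |-4|·1^3
  = 2 + 0 + 4 + 4 = 10.
This bounds M(r) := max_{|z|=r} |p(z)| from above; equality holds iff all terms c_k z^k can be made to align in phase at a single z on |z|=r.
Part (b). At z = 1 (real, on the circle |z| = r):
  p(1) = (2)·1^0 + (0)·1^1 + (4)·1^2 + (-4)·1^3 = 2.
  |p(1)| = 2.
Check: |p(1)| = 2 ≤ 10 = M_tri(1). ✓ Equality does not hold at z = 1 (the coefficients have mixed signs, so the terms do not all align in phase there).

M_tri(1) = 10; |p(1)| = 2; equality at z=1: no.


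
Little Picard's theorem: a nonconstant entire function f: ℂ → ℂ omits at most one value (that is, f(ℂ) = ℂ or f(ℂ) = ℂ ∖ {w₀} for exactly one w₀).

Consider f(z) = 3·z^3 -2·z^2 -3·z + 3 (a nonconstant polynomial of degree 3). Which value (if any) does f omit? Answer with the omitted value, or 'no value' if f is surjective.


Little Picard bounds the complement of f(ℂ) to at most one point.
For every w ∈ ℂ, the equation p(z) − w = 0 is a nonconstant polynomial in z and hence has at least one root by the fundamental theorem of algebra. So p is surjective onto ℂ, omitting no value.

Omitted value: no value.


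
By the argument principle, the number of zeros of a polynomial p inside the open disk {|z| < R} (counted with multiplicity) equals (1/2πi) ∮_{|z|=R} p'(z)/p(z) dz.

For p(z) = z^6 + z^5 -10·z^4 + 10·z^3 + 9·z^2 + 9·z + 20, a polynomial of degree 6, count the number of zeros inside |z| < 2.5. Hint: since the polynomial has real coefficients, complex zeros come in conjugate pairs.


The zeros of p are: -4, -1, (0 + 1i), (0 - 1i), (2 + 1i), (2 - 1i).
Their magnitudes are: 4, 1, 1, 1, 2.236, 2.236.
Zeros with |z| < R = 2.5: -1, (0 + 1i), (0 - 1i), (2 + 1i), (2 - 1i).
Count = 5.
By the argument principle, (1/2πi) ∮_{|z|=R} p'(z)/p(z) dz equals exactly this count.

Number of zeros inside |z| < 2.5: 5.


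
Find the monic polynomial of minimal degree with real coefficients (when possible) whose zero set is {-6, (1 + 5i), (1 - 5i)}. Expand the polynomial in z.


The polynomial is p(z) = ∏_{α ∈ S} (z − α), where S = {-6, (1 + 5i), (1 - 5i)}.
Expanding the product yields: p(z) = z^3 + 4·z^2 + 14·z + 156.
Note conjugate pairs combine to real quadratics: (z − (1+5i))(z − (1−5i)) = z² − 2z + 26.
The resulting polynomial has degree 3 and real coefficients as required.

p(z) = z^3 + 4·z^2 + 14·z + 156.


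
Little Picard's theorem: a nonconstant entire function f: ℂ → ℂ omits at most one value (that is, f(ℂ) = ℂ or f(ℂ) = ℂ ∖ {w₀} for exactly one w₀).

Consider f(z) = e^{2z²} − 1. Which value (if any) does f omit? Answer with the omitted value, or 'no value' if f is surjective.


Little Picard bounds the complement of f(ℂ) to at most one point.
The exponent g(z) = 2z² is a nonconstant polynomial, hence surjective onto ℂ. So e^{g(z)} takes every value in {e^w : w ∈ ℂ} = ℂ ∖ {0}. Adding -1 shifts the range to ℂ ∖ {-1}. f omits exactly -1.

Omitted value: -1.


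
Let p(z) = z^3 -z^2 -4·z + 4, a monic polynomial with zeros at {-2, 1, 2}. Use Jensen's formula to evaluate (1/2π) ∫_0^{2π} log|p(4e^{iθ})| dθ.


Zeros: -2, 1, 2; r = 4.
Inside |z| < r: -2, 1, 2. Outside (|z| ≥ r): ∅.
p(0) = 4, so log|p(0)| = log(4) = 1.3863.
Apply Jensen: I(r) = log|p(0)| + Σ_k log(r/|z_k|), summed over zeros inside |z| < r.
  log(r/|z_k|) for z_k = -2: log(4/2) = 0.6931
  log(r/|z_k|) for z_k = 1: log(4/1) = 1.3863
  log(r/|z_k|) for z_k = 2: log(4/2) = 0.6931
Sum over inside zeros: 2.7726.
I(r) = log|p(0)| + (inside sum) = 1.3863 + 2.7726 = 4.1589.
Closed form (all zeros inside, monic): I(r) = n·log(r) = 3·log(4) = 4.1589. ✓

I(r) ≈ 4.1589.


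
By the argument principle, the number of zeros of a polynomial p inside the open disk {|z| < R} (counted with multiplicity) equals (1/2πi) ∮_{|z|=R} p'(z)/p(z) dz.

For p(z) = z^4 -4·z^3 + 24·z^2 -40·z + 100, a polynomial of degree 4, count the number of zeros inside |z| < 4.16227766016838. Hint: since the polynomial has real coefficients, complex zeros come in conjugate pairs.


The zeros of p are: (1 + 3i), (1 - 3i), (1 + 3i), (1 - 3i).
Their magnitudes are: 3.162, 3.162, 3.162, 3.162.
Zeros with |z| < R = 4.16227766016838: (1 + 3i), (1 - 3i), (1 + 3i), (1 - 3i).
Count = 4.
By the argument principle, (1/2πi) ∮_{|z|=R} p'(z)/p(z) dz equals exactly this count.

Number of zeros inside |z| < 4.16227766016838: 4.


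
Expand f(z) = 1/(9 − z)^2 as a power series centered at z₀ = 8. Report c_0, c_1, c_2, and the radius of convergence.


Let w = z − z₀, so z = z₀ + w.
Then 9 − z = 9 − (z₀ + w) = (9 − z₀) − w = 1 − w.
f(z) = 1/(1 − w)^2 = (1/(1)^2) · (1 − w/(1))^{−2}.
By the binomial series (1−u)^{−2} = Σ_{n≥0} C(n+1, 1) u^n for |u|<1, with u = w/(1):
  c_n = C(n+1, 1) / (1)^(n+2).
  c_0 = 1/(1)^2 = 1.
  c_1 = 2/(1)^3 = 2.
  c_2 = 3/(1)^4 = 3.
The series is valid for |w/d| < 1, i.e. |z − z₀| < |d|.
Radius of convergence: R = |9 − z₀| = |1| = 1 (distance from z₀ to the singularity z = 9).

c_0 = 1, c_1 = 2, c_2 = 3; R = 1.


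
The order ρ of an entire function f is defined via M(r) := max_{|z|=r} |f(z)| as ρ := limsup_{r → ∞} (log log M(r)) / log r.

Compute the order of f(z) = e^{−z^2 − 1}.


|e^{−z^2 − 1}| = e^{Re(-1·z^2) + -1} ≤ e^{1|z|^2 + -1} = e^{1r^2 + -1} on |z| = r, so ρ ≤ 2. Choosing z on |z|=r so that -1·z^2 is real positive (always possible by picking arg z appropriately) gives |f(z)| = e^{1r^2 + -1}, matching the bound. The additive constant -1 does not affect log log M(r) ~ 2·log r. Hence ρ = 2.
Therefore ρ = 2.

Order ρ = 2.


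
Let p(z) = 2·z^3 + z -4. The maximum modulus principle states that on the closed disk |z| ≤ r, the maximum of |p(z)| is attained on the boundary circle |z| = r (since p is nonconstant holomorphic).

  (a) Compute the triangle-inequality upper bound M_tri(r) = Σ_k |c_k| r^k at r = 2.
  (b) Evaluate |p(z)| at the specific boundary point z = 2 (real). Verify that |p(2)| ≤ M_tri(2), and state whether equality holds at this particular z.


Coefficients: c_0 = -4, c_1 = 1, c_2 = 0, c_3 = 2. Radius r = 2.
Part (a). Triangle bound: M_tri(r) = Σ_k |c_k| r^k
  = |-4|·2^0 + |1|·2^1 + |0|·2^2 + |2|·2^3
  = 4 + 2 + 0 + 16 = 22.
This bounds M(r) := max_{|z|=r} |p(z)| from above; equality holds iff all terms c_k z^k can be made to align in phase at a single z on |z|=r.
Part (b). At z = 2 (real, on the circle |z| = r):
  p(2) = (-4)·2^0 + (1)·2^1 + (0)·2^2 + (2)·2^3 = 14.
  |p(2)| = 14.
Check: |p(2)| = 14 ≤ 22 = M_tri(2). ✓ Equality does not hold at z = 2 (the coefficients have mixed signs, so the terms do not all align in phase there).

M_tri(2) = 22; |p(2)| = 14; equality at z=2: no.


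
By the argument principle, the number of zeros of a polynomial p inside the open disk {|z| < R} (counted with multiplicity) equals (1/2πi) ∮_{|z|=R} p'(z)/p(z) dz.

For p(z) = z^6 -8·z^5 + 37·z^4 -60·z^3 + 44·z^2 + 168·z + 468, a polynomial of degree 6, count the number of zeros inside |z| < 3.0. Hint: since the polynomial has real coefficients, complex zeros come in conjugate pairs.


The zeros of p are: (-1 + 1i), (-1 - 1i), (3 + 3i), (3 - 3i), (2 + 3i), (2 - 3i).
Their magnitudes are: 1.414, 1.414, 4.243, 4.243, 3.606, 3.606.
Zeros with |z| < R = 3.0: (-1 + 1i), (-1 - 1i).
Count = 2.
By the argument principle, (1/2πi) ∮_{|z|=R} p'(z)/p(z) dz equals exactly this count.

Number of zeros inside |z| < 3.0: 2.


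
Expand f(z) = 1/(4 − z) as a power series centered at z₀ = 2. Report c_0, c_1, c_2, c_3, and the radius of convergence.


Let w = z − z₀, so z = z₀ + w.
Then 4 − z = 4 − (z₀ + w) = (4 − z₀) − w = 2 − w.
f(z) = 1/(2 − w) = (1/(2)) · 1/(1 − w/(2)) = Σ_{n≥0} w^n / (2)^(n+1).
So c_n = 1/(2)^(n+1):
  c_0 = 1/(2)^1 = 1/2.
  c_1 = 1/(2)^2 = 1/4.
  c_2 = 1/(2)^3 = 1/8.
  c_3 = 1/(2)^4 = 1/16.
The series is valid for |w/d| < 1, i.e. |z − z₀| < |d|.
Radius of convergence: R = |4 − z₀| = |2| = 2 (distance from z₀ to the singularity z = 4).

c_0 = 1/2, c_1 = 1/4, c_2 = 1/8, c_3 = 1/16; R = 2.


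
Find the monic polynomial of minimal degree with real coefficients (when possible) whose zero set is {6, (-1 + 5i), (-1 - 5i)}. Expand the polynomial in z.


The polynomial is p(z) = ∏_{α ∈ S} (z − α), where S = {6, (-1 + 5i), (-1 - 5i)}.
Expanding the product yields: p(z) = z^3 -4·z^2 + 14·z -156.
Note conjugate pairs combine to real quadratics: (z − (-1+5i))(z − (-1−5i)) = z² + 2z + 26.
The resulting polynomial has degree 3 and real coefficients as required.

p(z) = z^3 -4·z^2 + 14·z -156.


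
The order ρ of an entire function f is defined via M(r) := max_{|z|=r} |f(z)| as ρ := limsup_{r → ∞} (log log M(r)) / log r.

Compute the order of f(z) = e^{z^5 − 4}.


|e^{z^5 − 4}| = e^{Re(1·z^5) + -4} ≤ e^{1|z|^5 + -4} = e^{1r^5 + -4} on |z| = r, so ρ ≤ 5. Choosing z on |z|=r so that 1·z^5 is real positive (always possible by picking arg z appropriately) gives |f(z)| = e^{1r^5 + -4}, matching the bound. The additive constant -4 does not affect log log M(r) ~ 5·log r. Hence ρ = 5.
Therefore ρ = 5.

Order ρ = 5.


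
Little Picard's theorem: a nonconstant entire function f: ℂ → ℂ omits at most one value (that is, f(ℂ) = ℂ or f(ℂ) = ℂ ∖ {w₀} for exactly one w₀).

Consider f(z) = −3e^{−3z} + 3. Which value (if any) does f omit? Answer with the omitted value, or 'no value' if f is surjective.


Little Picard bounds the complement of f(ℂ) to at most one point.
e^{−3z} is never zero on ℂ, so -3·e^{−3z} takes every value in ℂ ∖ {0}. Adding 3 shifts the range to ℂ ∖ {3}. Thus f omits exactly the value 3.

Omitted value: 3.


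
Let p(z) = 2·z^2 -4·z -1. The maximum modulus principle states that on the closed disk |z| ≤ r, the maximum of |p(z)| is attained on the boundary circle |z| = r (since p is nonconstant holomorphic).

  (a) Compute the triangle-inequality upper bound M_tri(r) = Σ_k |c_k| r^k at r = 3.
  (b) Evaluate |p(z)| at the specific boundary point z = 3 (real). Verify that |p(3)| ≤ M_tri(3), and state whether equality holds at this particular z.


Coefficients: c_0 = -1, c_1 = -4, c_2 = 2. Radius r = 3.
Part (a). Triangle bound: M_tri(r) = Σ_k |c_k| r^k
  = |-1|·3^0 + |-4|·3^1 + |2|·3^2
  = 1 + 12 + 18 = 31.
This bounds M(r) := max_{|z|=r} |p(z)| from above; equality holds iff all terms c_k z^k can be made to align in phase at a single z on |z|=r.
Part (b). At z = 3 (real, on the circle |z| = r):
  p(3) = (-1)·3^0 + (-4)·3^1 + (2)·3^2 = 5.
  |p(3)| = 5.
Check: |p(3)| = 5 ≤ 31 = M_tri(3). ✓ Equality does not hold at z = 3 (the coefficients have mixed signs, so the terms do not all align in phase there).

M_tri(3) = 31; |p(3)| = 5; equality at z=3: no.


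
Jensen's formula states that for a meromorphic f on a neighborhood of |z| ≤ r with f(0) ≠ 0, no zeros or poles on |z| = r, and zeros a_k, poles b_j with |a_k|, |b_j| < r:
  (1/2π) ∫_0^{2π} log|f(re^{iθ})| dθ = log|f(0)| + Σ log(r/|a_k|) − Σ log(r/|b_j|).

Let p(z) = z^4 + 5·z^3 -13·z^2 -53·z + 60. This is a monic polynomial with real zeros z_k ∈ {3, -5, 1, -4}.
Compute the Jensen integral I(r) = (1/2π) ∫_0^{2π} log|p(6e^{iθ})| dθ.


Zeros: -5, -4, 1, 3; r = 6.
Inside |z| < r: -5, -4, 1, 3. Outside (|z| ≥ r): ∅.
p(0) = 60, so log|p(0)| = log(60) = 4.0943.
Apply Jensen: I(r) = log|p(0)| + Σ_k log(r/|z_k|), summed over zeros inside |z| < r.
  log(r/|z_k|) for z_k = 3: log(6/3) = 0.6931
  log(r/|z_k|) for z_k = -5: log(6/5) = 0.1823
  log(r/|z_k|) for z_k = 1: log(6/1) = 1.7918
  log(r/|z_k|) for z_k = -4: log(6/4) = 0.4055
Sum over inside zeros: 3.0727.
I(r) = log|p(0)| + (inside sum) = 4.0943 + 3.0727 = 7.1670.
Closed form (all zeros inside, monic): I(r) = n·log(r) = 4·log(6) = 7.1670. ✓

I(r) ≈ 7.1670.


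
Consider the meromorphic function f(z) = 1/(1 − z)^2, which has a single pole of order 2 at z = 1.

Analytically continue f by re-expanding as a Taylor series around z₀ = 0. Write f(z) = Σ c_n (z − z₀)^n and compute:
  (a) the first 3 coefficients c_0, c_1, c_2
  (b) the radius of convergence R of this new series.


Let w = z − z₀, so z = z₀ + w.
Then 1 − z = 1 − (z₀ + w) = (1 − z₀) − w = 1 − w.
f(z) = 1/(1 − w)^2 = (1/(1)^2) · (1 − w/(1))^{−2}.
By the binomial series (1−u)^{−2} = Σ_{n≥0} C(n+1, 1) u^n for |u|<1, with u = w/(1):
  c_n = C(n+1, 1) / (1)^(n+2).
  c_0 = 1/(1)^2 = 1.
  c_1 = 2/(1)^3 = 2.
  c_2 = 3/(1)^4 = 3.
The series is valid for |w/d| < 1, i.e. |z − z₀| < |d|.
Radius of convergence: R = |1 − z₀| = |1| = 1 (distance from z₀ to the singularity z = 1).

c_0 = 1, c_1 = 2, c_2 = 3; R = 1.


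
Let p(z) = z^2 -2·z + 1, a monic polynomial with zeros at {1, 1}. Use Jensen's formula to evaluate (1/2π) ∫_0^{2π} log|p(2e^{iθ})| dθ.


Zeros: 1, 1; r = 2.
Inside |z| < r: 1, 1. Outside (|z| ≥ r): ∅.
p(0) = 1, so log|p(0)| = log(1) = 0.0000.
Apply Jensen: I(r) = log|p(0)| + Σ_k log(r/|z_k|), summed over zeros inside |z| < r.
  log(r/|z_k|) for z_k = 1: log(2/1) = 0.6931
  log(r/|z_k|) for z_k = 1: log(2/1) = 0.6931
Sum over inside zeros: 1.3863.
I(r) = log|p(0)| + (inside sum) = 0.0000 + 1.3863 = 1.3863.
Closed form (all zeros inside, monic): I(r) = n·log(r) = 2·log(2) = 1.3863. ✓

I(r) ≈ 1.3863.


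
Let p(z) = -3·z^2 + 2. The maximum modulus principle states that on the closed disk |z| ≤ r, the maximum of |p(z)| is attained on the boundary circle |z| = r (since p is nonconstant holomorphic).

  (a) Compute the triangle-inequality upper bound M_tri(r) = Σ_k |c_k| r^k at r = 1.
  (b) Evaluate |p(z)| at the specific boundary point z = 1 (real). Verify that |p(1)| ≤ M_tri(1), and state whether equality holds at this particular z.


Coefficients: c_0 = 2, c_1 = 0, c_2 = -3. Radius r = 1.
Part (a). Triangle bound: M_tri(r) = Σ_k |c_k| r^k
  = |2|·1^0 + |0|·1^1 + |-3|·1^2
  = 2 + 0 + 3 = 5.
This bounds M(r) := max_{|z|=r} |p(z)| from above; equality holds iff all terms c_k z^k can be made to align in phase at a single z on |z|=r.
Part (b). At z = 1 (real, on the circle |z| = r):
  p(1) = (2)·1^0 + (0)·1^1 + (-3)·1^2 = -1.
  |p(1)| = 1.
Check: |p(1)| = 1 ≤ 5 = M_tri(1). ✓ Equality does not hold at z = 1 (the coefficients have mixed signs, so the terms do not all align in phase there).

M_tri(1) = 5; |p(1)| = 1; equality at z=1: no.


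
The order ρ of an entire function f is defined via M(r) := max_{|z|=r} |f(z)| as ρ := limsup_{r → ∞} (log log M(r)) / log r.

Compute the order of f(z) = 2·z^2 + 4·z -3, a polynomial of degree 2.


|f(z)| ≤ Σ|c_k|·r^k = O(r^2) as r → ∞. Polynomial growth is O(e^{r^ε}) for every ε > 0 (since r^2/e^{r^ε} → 0), so ρ ≤ ε for all ε > 0, i.e. ρ = 0. Every nonconstant polynomial has order 0.
Therefore ρ = 0.

Order ρ = 0.


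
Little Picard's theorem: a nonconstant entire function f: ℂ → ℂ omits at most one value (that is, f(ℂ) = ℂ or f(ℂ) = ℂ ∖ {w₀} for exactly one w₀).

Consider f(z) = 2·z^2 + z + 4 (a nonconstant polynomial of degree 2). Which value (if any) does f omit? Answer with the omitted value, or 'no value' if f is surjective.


Little Picard bounds the complement of f(ℂ) to at most one point.
For every w ∈ ℂ, the equation p(z) − w = 0 is a nonconstant polynomial in z and hence has at least one root by the fundamental theorem of algebra. So p is surjective onto ℂ, omitting no value.

Omitted value: no value.


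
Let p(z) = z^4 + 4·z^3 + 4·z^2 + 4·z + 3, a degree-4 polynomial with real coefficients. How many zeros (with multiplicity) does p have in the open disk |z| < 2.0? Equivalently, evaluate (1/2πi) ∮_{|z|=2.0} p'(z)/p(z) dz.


The zeros of p are: -3, (0 + 1i), (0 - 1i), -1.
Their magnitudes are: 3, 1, 1, 1.
Zeros with |z| < R = 2.0: (0 + 1i), (0 - 1i), -1.
Count = 3.
By the argument principle, (1/2πi) ∮_{|z|=R} p'(z)/p(z) dz equals exactly this count.

Number of zeros inside |z| < 2.0: 3.


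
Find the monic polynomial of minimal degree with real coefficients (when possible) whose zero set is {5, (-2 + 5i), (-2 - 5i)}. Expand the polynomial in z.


The polynomial is p(z) = ∏_{α ∈ S} (z − α), where S = {5, (-2 + 5i), (-2 - 5i)}.
Expanding the product yields: p(z) = z^3 -z^2 + 9·z -145.
Note conjugate pairs combine to real quadratics: (z − (-2+5i))(z − (-2−5i)) = z² + 4z + 29.
The resulting polynomial has degree 3 and real coefficients as required.

p(z) = z^3 -z^2 + 9·z -145.


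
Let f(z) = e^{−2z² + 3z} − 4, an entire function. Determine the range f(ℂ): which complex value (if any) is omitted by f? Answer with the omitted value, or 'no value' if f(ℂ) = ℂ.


Little Picard bounds the complement of f(ℂ) to at most one point.
The exponent g(z) = −2z² + 3z is a nonconstant polynomial, hence surjective onto ℂ. So e^{g(z)} takes every value in {e^w : w ∈ ℂ} = ℂ ∖ {0}. Adding -4 shifts the range to ℂ ∖ {-4}. f omits exactly -4.

Omitted value: -4.


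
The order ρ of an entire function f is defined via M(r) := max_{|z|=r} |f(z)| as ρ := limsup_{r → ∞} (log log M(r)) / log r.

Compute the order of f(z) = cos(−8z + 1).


cos(w) is a linear combination of e^{iw} and e^{−iw} (or e^w, e^{−w} in the hyperbolic case), so |cos(w)| ≤ e^{|w|}. With w = −8z + 1, |w| ≤ 8|z| + 1 = 8r + 1 on |z| = r, giving M(r) ≤ e^{8r + 1}, so ρ ≤ 1. On a suitable ray (z = it for sin/cos; z = t for sinh/cosh, t real → ∞), |cos(−8z + 1)| grows like e^{8|t|}/2, so ρ ≥ 1. Hence ρ = 1.
Therefore ρ = 1.

Order ρ = 1.


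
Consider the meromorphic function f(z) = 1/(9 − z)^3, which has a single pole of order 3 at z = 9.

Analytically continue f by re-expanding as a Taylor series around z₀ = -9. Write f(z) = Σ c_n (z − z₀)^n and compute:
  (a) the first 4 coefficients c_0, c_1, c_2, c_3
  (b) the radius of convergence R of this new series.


Let w = z − z₀, so z = z₀ + w.
Then 9 − z = 9 − (z₀ + w) = (9 − z₀) − w = 18 − w.
f(z) = 1/(18 − w)^3 = (1/(18)^3) · (1 − w/(18))^{−3}.
By the binomial series (1−u)^{−3} = Σ_{n≥0} C(n+2, 2) u^n for |u|<1, with u = w/(18):
  c_n = C(n+2, 2) / (18)^(n+3).
  c_0 = 1/(18)^3 = 1/5832.
  c_1 = 3/(18)^4 = 1/34992.
  c_2 = 6/(18)^5 = 1/314928.
  c_3 = 10/(18)^6 = 5/17006112.
The series is valid for |w/d| < 1, i.e. |z − z₀| < |d|.
Radius of convergence: R = |9 − z₀| = |18| = 18 (distance from z₀ to the singularity z = 9).

c_0 = 1/5832, c_1 = 1/34992, c_2 = 1/314928, c_3 = 5/17006112; R = 18.


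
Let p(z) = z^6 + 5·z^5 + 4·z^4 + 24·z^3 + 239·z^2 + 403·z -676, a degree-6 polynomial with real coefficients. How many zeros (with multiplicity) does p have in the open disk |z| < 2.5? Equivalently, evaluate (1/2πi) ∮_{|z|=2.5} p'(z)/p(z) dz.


The zeros of p are: (2 + 3i), (2 - 3i), -4, (-3 + 2i), (-3 - 2i), 1.
Their magnitudes are: 3.606, 3.606, 4, 3.606, 3.606, 1.
Zeros with |z| < R = 2.5: 1.
Count = 1.
By the argument principle, (1/2πi) ∮_{|z|=R} p'(z)/p(z) dz equals exactly this count.

Number of zeros inside |z| < 2.5: 1.


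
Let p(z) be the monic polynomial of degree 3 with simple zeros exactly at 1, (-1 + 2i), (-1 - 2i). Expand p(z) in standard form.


The polynomial is p(z) = ∏_{α ∈ S} (z − α), where S = {1, (-1 + 2i), (-1 - 2i)}.
Expanding the product yields: p(z) = z^3 + z^2 + 3·z -5.
Note conjugate pairs combine to real quadratics: (z − (-1+2i))(z − (-1−2i)) = z² + 2z + 5.
The resulting polynomial has degree 3 and real coefficients as required.

p(z) = z^3 + z^2 + 3·z -5.


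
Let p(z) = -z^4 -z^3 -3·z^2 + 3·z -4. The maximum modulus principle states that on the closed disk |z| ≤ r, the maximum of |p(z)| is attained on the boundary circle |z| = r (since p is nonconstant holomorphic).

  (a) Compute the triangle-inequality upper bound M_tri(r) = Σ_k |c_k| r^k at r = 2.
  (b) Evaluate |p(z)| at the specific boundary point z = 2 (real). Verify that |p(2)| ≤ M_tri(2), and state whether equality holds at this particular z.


Coefficients: c_0 = -4, c_1 = 3, c_2 = -3, c_3 = -1, c_4 = -1. Radius r = 2.
Part (a). Triangle bound: M_tri(r) = Σ_k |c_k| r^k
  = |-4|·2^0 + |3|·2^1 + |-3|·2^2 + |-1|·2^3 + |-1|·2^4
  = 4 + 6 + 12 + 8 + 16 = 46.
This bounds M(r) := max_{|z|=r} |p(z)| from above; equality holds iff all terms c_k z^k can be made to align in phase at a single z on |z|=r.
Part (b). At z = 2 (real, on the circle |z| = r):
  p(2) = (-4)·2^0 + (3)·2^1 + (-3)·2^2 + (-1)·2^3 + (-1)·2^4 = -34.
  |p(2)| = 34.
Check: |p(2)| = 34 ≤ 46 = M_tri(2). ✓ Equality does not hold at z = 2 (the coefficients have mixed signs, so the terms do not all align in phase there).

M_tri(2) = 46; |p(2)| = 34; equality at z=2: no.


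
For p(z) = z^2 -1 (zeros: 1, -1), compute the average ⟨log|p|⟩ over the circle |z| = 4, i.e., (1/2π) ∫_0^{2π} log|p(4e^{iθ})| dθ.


Zeros: -1, 1; r = 4.
Inside |z| < r: -1, 1. Outside (|z| ≥ r): ∅.
p(0) = -1, so log|p(0)| = log(1) = 0.0000.
Apply Jensen: I(r) = log|p(0)| + Σ_k log(r/|z_k|), summed over zeros inside |z| < r.
  log(r/|z_k|) for z_k = 1: log(4/1) = 1.3863
  log(r/|z_k|) for z_k = -1: log(4/1) = 1.3863
Sum over inside zeros: 2.7726.
I(r) = log|p(0)| + (inside sum) = 0.0000 + 2.7726 = 2.7726.
Closed form (all zeros inside, monic): I(r) = n·log(r) = 2·log(4) = 2.7726. ✓

I(r) ≈ 2.7726.


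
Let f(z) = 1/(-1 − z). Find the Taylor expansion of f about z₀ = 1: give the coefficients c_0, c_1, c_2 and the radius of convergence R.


Let w = z − z₀, so z = z₀ + w.
Then -1 − z = -1 − (z₀ + w) = (-1 − z₀) − w = -2 − w.
f(z) = 1/(-2 − w) = (1/(-2)) · 1/(1 − w/(-2)) = Σ_{n≥0} w^n / (-2)^(n+1).
So c_n = 1/(-2)^(n+1):
  c_0 = 1/(-2)^1 = -1/2.
  c_1 = 1/(-2)^2 = 1/4.
  c_2 = 1/(-2)^3 = -1/8.
The series is valid for |w/d| < 1, i.e. |z − z₀| < |d|.
Radius of convergence: R = |-1 − z₀| = |-2| = 2 (distance from z₀ to the singularity z = -1).

c_0 = -1/2, c_1 = 1/4, c_2 = -1/8; R = 2.


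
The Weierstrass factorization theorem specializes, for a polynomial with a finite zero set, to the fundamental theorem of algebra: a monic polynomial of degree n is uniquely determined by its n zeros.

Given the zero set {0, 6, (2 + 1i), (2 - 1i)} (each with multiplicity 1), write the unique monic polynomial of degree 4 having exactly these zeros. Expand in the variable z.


The polynomial is p(z) = ∏_{α ∈ S} (z − α), where S = {0, 6, (2 + 1i), (2 - 1i)}.
Expanding the product yields: p(z) = z^4 -10·z^3 + 29·z^2 -30·z.
Note conjugate pairs combine to real quadratics: (z − (2+1i))(z − (2−1i)) = z² − 4z + 5.
The resulting polynomial has degree 4 and real coefficients as required.

p(z) = z^4 -10·z^3 + 29·z^2 -30·z.


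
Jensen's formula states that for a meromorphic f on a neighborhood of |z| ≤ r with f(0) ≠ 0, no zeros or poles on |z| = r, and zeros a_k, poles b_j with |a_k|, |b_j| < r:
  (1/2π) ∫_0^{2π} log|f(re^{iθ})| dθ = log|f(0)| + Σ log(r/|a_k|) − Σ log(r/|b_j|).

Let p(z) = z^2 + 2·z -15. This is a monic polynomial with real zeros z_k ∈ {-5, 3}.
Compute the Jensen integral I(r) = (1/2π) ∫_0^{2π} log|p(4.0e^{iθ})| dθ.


Zeros: -5, 3; r = 4.0.
Inside |z| < r: 3. Outside (|z| ≥ r): -5.
p(0) = -15, so log|p(0)| = log(15) = 2.7081.
Apply Jensen: I(r) = log|p(0)| + Σ_k log(r/|z_k|), summed over zeros inside |z| < r.
  log(r/|z_k|) for z_k = 3: log(4.0/3) = 0.2877
  Outside zeros (-5) contribute nothing to the Jensen sum.
Sum over inside zeros: 0.2877.
I(r) = log|p(0)| + (inside sum) = 2.7081 + 0.2877 = 2.9957.
Note: since some zeros are outside |z| ≤ r, the simplified n·log(r) form does NOT apply — only the inside zeros contribute.

I(r) ≈ 2.9957.


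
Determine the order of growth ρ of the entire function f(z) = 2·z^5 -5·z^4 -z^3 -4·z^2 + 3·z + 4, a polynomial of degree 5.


|f(z)| ≤ Σ|c_k|·r^k = O(r^5) as r → ∞. Polynomial growth is O(e^{r^ε}) for every ε > 0 (since r^5/e^{r^ε} → 0), so ρ ≤ ε for all ε > 0, i.e. ρ = 0. Every nonconstant polynomial has order 0.
Therefore ρ = 0.

Order ρ = 0.


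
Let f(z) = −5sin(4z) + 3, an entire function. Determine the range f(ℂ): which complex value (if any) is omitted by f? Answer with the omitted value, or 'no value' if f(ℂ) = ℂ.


Little Picard bounds the complement of f(ℂ) to at most one point.
sin is entire and surjective onto ℂ: for every w ∈ ℂ, sin(ζ) = w has a solution ζ ∈ ℂ (e.g., via the complex inverse arcsin). With ζ = 4z this gives z = ζ/(4). Then -5·sin(4z) takes every value in -5·ℂ = ℂ, and adding 3 is a bijection of ℂ. So f is surjective and omits no value. (Note: only on the real line is sin bounded by [−1, 1].)

Omitted value: no value.


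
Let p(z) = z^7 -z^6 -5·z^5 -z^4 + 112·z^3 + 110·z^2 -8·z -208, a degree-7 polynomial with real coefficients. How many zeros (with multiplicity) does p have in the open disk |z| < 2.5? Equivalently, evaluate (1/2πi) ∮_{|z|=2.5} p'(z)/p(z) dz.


The zeros of p are: (-2 + 2i), (-2 - 2i), (-1 + 1i), (-1 - 1i), 1, (3 + 2i), (3 - 2i).
Their magnitudes are: 2.828, 2.828, 1.414, 1.414, 1, 3.606, 3.606.
Zeros with |z| < R = 2.5: (-1 + 1i), (-1 - 1i), 1.
Count = 3.
By the argument principle, (1/2πi) ∮_{|z|=R} p'(z)/p(z) dz equals exactly this count.

Number of zeros inside |z| < 2.5: 3.


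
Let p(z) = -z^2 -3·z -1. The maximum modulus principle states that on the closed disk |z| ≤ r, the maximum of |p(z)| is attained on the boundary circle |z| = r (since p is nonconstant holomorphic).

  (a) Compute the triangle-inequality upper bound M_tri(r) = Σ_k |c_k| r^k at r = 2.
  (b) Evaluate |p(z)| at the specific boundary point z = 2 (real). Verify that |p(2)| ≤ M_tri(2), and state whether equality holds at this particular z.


Coefficients: c_0 = -1, c_1 = -3, c_2 = -1. Radius r = 2.
Part (a). Triangle bound: M_tri(r) = Σ_k |c_k| r^k
  = |-1|·2^0 + |-3|·2^1 + |-1|·2^2
  = 1 + 6 + 4 = 11.
This bounds M(r) := max_{|z|=r} |p(z)| from above; equality holds iff all terms c_k z^k can be made to align in phase at a single z on |z|=r.
Part (b). At z = 2 (real, on the circle |z| = r):
  p(2) = (-1)·2^0 + (-3)·2^1 + (-1)·2^2 = -11.
  |p(2)| = 11.
Since all nonzero coefficients share the same sign, |p(2)| = 11 = M_tri(2); the triangle bound is attained at z = 2, so in fact M(r) = 11.

M_tri(2) = 11; |p(2)| = 11; equality at z=2: yes.


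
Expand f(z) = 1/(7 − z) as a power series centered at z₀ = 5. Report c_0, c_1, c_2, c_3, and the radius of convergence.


Let w = z − z₀, so z = z₀ + w.
Then 7 − z = 7 − (z₀ + w) = (7 − z₀) − w = 2 − w.
f(z) = 1/(2 − w) = (1/(2)) · 1/(1 − w/(2)) = Σ_{n≥0} w^n / (2)^(n+1).
So c_n = 1/(2)^(n+1):
  c_0 = 1/(2)^1 = 1/2.
  c_1 = 1/(2)^2 = 1/4.
  c_2 = 1/(2)^3 = 1/8.
  c_3 = 1/(2)^4 = 1/16.
The series is valid for |w/d| < 1, i.e. |z − z₀| < |d|.
Radius of convergence: R = |7 − z₀| = |2| = 2 (distance from z₀ to the singularity z = 7).

c_0 = 1/2, c_1 = 1/4, c_2 = 1/8, c_3 = 1/16; R = 2.
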